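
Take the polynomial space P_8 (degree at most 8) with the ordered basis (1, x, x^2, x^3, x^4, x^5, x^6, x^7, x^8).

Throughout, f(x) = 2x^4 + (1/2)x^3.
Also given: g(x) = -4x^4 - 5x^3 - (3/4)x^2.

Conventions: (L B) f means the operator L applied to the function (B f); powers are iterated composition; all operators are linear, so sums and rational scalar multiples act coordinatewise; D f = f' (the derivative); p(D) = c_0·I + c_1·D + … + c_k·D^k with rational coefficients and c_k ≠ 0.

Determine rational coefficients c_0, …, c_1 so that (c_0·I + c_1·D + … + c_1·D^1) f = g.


D^0 f = 2x^4 + (1/2)x^3
D^1 f = 8x^3 + (3/2)x^2
matching coefficients of g against c_0 f + c_1 Df + … from the top degree down determines the c_i
solution: c_0 = -2, c_1 = -1/2

c_0 = -2, c_1 = -1/2


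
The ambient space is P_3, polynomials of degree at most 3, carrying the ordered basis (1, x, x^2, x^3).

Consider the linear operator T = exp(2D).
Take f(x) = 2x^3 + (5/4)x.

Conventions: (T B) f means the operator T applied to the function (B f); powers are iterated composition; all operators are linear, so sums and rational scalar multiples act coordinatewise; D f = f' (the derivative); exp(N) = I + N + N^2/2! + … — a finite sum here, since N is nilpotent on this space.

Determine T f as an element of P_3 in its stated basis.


the result is g(x) = 2x^3 + 12x^2 + (101/4)x + 37/2

order-1 term: 12x^2 + 5/2
order-2 term: 24x
order-3 term: 16
the series for exp(2D) f terminates at order 3
exp(2D) f = 2x^3 + 12x^2 + (101/4)x + 37/2


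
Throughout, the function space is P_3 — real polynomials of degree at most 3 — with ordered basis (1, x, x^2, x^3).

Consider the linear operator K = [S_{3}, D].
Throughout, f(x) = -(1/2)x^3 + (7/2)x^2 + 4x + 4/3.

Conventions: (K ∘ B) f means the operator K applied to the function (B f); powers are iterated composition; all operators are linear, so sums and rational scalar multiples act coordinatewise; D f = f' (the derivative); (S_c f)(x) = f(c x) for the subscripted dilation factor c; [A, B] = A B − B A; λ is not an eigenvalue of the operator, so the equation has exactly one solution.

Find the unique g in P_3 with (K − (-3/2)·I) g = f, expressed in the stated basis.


the image equals g(x) = -(1/3)x^3 - (29/3)x^2 - (224/3)x - 296/3

write g with unknown coordinates in the stated basis and equate coefficients in (K − (-3/2)·I) g = f
solving from the highest basis element down gives g = -(1/3)x^3 - (29/3)x^2 - (224/3)x - 296/3
check: K g = 18x^2 + 116x + 448/3
so K g − (-3/2)·g = -(1/2)x^3 + (7/2)x^2 + 4x + 4/3 = f ✓


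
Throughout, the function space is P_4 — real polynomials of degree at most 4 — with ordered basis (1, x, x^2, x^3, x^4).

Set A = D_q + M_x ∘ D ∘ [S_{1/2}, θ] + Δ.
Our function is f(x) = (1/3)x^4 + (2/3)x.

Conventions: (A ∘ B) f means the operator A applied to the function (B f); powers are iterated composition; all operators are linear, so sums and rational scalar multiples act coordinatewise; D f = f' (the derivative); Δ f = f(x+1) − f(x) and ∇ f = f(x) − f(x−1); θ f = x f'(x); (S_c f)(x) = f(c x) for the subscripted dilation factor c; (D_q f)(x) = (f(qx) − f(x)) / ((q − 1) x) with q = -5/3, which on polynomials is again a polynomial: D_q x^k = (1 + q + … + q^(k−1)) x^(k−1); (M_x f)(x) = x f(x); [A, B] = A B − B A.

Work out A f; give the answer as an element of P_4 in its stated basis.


the result is g(x) = (40/81)x^3 + 2x^2 + (4/3)x + 5/3

D_q f = -(68/81)x^3 + 2/3
θ f = (4/3)x^4 + (2/3)x
S_{1/2} θ f = (1/12)x^4 + (1/3)x
S_{1/2} f = (1/48)x^4 + (1/3)x
θ S_{1/2} f = (1/12)x^4 + (1/3)x
[S_{1/2}, θ] f = 0
D [S_{1/2}, θ] f = 0
M_x D [S_{1/2}, θ] f = 0
Δ f = (4/3)x^3 + 2x^2 + (4/3)x + 1
(D_q + M_x ∘ D ∘ [S_{1/2}, θ] + Δ) f = (40/81)x^3 + 2x^2 + (4/3)x + 5/3


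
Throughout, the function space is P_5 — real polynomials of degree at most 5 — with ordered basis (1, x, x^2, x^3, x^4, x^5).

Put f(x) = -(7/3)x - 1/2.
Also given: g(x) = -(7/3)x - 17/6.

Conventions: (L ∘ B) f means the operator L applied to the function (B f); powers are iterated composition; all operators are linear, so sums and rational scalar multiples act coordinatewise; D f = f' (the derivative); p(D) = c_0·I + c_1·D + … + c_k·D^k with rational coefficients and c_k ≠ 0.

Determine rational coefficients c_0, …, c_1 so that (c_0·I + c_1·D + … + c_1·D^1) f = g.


c_0 = 1, c_1 = 1

D^0 f = -(7/3)x - 1/2
D^1 f = -7/3
matching coefficients of g against c_0 f + c_1 Df + … from the top degree down determines the c_i
solution: c_0 = 1, c_1 = 1


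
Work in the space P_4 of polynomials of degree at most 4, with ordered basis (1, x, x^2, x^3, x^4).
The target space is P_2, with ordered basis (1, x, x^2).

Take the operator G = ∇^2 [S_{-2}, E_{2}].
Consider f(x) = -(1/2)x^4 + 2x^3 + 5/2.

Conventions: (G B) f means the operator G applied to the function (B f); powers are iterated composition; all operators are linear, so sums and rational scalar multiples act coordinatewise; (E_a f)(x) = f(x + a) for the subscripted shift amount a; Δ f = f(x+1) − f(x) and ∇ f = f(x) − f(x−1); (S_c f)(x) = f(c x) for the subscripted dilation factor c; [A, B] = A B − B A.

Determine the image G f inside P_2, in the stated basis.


E_{2} f = -(1/2)x^4 - 2x^3 + 8x + 21/2
S_{-2} E_{2} f = -8x^4 + 16x^3 - 16x + 21/2
S_{-2} f = -8x^4 - 16x^3 + 5/2
E_{2} S_{-2} f = -8x^4 - 80x^3 - 288x^2 - 448x - 507/2
[S_{-2}, E_{2}] f = 96x^3 + 288x^2 + 432x + 264
∇ [S_{-2}, E_{2}] f = 288x^2 + 288x + 240
∇ ∇ [S_{-2}, E_{2}] f = 576x

the result is g(x) = 576x


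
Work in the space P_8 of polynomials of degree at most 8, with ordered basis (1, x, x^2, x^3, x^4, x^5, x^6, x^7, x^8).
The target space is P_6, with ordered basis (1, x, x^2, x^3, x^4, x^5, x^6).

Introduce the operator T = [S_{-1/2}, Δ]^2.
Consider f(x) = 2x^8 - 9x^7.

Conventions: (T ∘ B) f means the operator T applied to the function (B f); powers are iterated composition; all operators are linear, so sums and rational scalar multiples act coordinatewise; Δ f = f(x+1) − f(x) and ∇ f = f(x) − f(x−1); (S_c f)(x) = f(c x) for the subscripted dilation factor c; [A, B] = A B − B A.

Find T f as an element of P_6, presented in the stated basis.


the image equals g(x) = -(63/2048)x^6 + (1323/4096)x^5 - (6615/8192)x^4 + (26775/2048)x^3 + (58023/8192)x^2 + (7749/128)x + 163287/8192

Δ f = 16x^7 - 7x^6 - 77x^5 - 175x^4 - 203x^3 - 133x^2 - 47x - 7
S_{-1/2} Δ f = -(1/8)x^7 - (7/64)x^6 + (77/32)x^5 - (175/16)x^4 + (203/8)x^3 - (133/4)x^2 + (47/2)x - 7
S_{-1/2} f = (1/128)x^8 + (9/128)x^7
Δ S_{-1/2} f = (1/16)x^7 + (91/128)x^6 + (245/128)x^5 + (385/128)x^4 + (371/128)x^3 + (217/128)x^2 + (71/128)x + 5/64
[S_{-1/2}, Δ] f = -(3/16)x^7 - (105/128)x^6 + (63/128)x^5 - (1785/128)x^4 + (2877/128)x^3 - (4473/128)x^2 + (2937/128)x - 453/64
Δ [S_{-1/2}, Δ] f = -(21/16)x^6 - (567/64)x^5 - (525/32)x^4 - (4725/64)x^3 - (441/16)x^2 - (3969/64)x - 255/64
S_{-1/2} Δ [S_{-1/2}, Δ] f = -(21/1024)x^6 + (567/2048)x^5 - (525/512)x^4 + (4725/512)x^3 - (441/64)x^2 + (3969/128)x - 255/64
S_{-1/2} [S_{-1/2}, Δ] f = (3/2048)x^7 - (105/8192)x^6 - (63/4096)x^5 - (1785/2048)x^4 - (2877/1024)x^3 - (4473/512)x^2 - (2937/256)x - 453/64
Δ S_{-1/2} [S_{-1/2}, Δ] f = (21/2048)x^6 - (189/4096)x^5 - (1785/8192)x^4 - (7875/2048)x^3 - (114471/8192)x^2 - (945/32)x - 195927/8192
[S_{-1/2}, Δ] [S_{-1/2}, Δ] f = -(63/2048)x^6 + (1323/4096)x^5 - (6615/8192)x^4 + (26775/2048)x^3 + (58023/8192)x^2 + (7749/128)x + 163287/8192


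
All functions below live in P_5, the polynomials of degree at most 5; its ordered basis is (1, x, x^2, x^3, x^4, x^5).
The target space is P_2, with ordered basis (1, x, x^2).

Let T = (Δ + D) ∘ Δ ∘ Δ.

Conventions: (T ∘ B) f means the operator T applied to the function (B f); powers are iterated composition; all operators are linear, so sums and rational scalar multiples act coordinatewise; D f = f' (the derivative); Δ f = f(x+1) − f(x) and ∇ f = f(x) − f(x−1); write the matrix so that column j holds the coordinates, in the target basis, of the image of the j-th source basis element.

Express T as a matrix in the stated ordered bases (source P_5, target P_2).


the matrix is [[0, 0, 0, 12, 60, 220]; [0, 0, 0, 0, 48, 300]; [0, 0, 0, 0, 0, 120]] (rows listed top to bottom)

image of 1: 0
image of x: 0
image of x^2: 0
image of x^3: 12
image of x^4: 48x + 60
image of x^5: 120x^2 + 300x + 220
each image's coordinates form column j of the matrix


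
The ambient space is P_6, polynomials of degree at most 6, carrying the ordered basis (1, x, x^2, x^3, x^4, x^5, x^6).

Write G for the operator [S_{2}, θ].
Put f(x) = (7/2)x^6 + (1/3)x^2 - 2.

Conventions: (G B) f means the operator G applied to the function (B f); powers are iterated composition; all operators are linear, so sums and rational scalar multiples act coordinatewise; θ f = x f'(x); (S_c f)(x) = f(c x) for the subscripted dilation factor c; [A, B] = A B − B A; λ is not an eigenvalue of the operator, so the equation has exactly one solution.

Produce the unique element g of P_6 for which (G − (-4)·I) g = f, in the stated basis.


the result is g(x) = (7/8)x^6 + (1/12)x^2 - 1/2

write g with unknown coordinates in the stated basis and equate coefficients in (G − (-4)·I) g = f
solving from the highest basis element down gives g = (7/8)x^6 + (1/12)x^2 - 1/2
check: G g = 0
so G g − (-4)·g = (7/2)x^6 + (1/3)x^2 - 2 = f ✓


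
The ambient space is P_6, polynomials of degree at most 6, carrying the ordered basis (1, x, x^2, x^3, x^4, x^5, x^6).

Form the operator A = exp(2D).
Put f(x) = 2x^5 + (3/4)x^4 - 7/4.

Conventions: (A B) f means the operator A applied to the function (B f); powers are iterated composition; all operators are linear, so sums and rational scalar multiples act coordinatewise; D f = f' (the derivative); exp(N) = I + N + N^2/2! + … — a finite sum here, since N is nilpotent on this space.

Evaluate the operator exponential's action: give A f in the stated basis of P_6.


order-1 term: 20x^4 + 6x^3
order-2 term: 80x^3 + 18x^2
order-3 term: 160x^2 + 24x
order-4 term: 160x + 12
order-5 term: 64
the series for exp(2D) f terminates at order 5
exp(2D) f = 2x^5 + (83/4)x^4 + 86x^3 + 178x^2 + 184x + 297/4

the image equals g(x) = 2x^5 + (83/4)x^4 + 86x^3 + 178x^2 + 184x + 297/4


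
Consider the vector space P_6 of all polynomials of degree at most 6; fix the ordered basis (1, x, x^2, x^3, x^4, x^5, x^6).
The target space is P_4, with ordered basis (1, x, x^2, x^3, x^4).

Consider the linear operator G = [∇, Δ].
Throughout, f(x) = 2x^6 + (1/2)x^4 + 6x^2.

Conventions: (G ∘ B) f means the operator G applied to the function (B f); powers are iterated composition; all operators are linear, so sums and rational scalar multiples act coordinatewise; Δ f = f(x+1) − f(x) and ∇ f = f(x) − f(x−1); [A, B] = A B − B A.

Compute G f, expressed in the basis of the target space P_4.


g(x) = 0

Δ f = 12x^5 + 30x^4 + 42x^3 + 33x^2 + 26x + 17/2
∇ Δ f = 60x^4 + 66x^2 + 17
∇ f = 12x^5 - 30x^4 + 42x^3 - 33x^2 + 26x - 17/2
Δ ∇ f = 60x^4 + 66x^2 + 17
[∇, Δ] f = 0


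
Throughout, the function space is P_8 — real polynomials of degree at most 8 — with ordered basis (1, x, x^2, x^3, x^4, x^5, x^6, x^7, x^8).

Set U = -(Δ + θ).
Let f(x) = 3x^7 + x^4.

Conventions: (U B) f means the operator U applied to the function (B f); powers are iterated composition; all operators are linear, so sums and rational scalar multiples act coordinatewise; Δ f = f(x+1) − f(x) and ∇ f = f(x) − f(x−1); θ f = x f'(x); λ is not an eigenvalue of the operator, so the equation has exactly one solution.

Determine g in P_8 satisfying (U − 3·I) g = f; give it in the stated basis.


write g with unknown coordinates in the stated basis and equate coefficients in (U − 3·I) g = f
solving from the highest basis element down gives g = -(3/10)x^7 + (7/30)x^6 + (49/80)x^5 + (47/112)x^4 - (331/1008)x^3 - (8161/8400)x^2 - (779/2800)x + 15439/75600
check: U g = (21/10)x^7 + (7/10)x^6 + (147/80)x^5 + (253/112)x^4 - (331/336)x^3 - (8161/2800)x^2 - (2337/2800)x + 15439/25200
so U g − 3·g = 3x^7 + x^4 = f ✓

the image equals g(x) = -(3/10)x^7 + (7/30)x^6 + (49/80)x^5 + (47/112)x^4 - (331/1008)x^3 - (8161/8400)x^2 - (779/2800)x + 15439/75600


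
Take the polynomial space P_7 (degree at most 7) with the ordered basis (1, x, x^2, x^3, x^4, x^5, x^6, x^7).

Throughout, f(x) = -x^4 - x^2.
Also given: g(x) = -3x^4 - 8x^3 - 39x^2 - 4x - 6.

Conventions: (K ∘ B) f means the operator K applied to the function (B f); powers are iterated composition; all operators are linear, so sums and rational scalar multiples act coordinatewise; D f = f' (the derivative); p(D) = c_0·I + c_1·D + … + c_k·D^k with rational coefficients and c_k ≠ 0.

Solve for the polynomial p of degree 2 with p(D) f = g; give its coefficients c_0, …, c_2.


D^0 f = -x^4 - x^2
D^1 f = -4x^3 - 2x
D^2 f = -12x^2 - 2
matching coefficients of g against c_0 f + c_1 Df + … from the top degree down determines the c_i
solution: c_0 = 3, c_1 = 2, c_2 = 3

c_0 = 3, c_1 = 2, c_2 = 3


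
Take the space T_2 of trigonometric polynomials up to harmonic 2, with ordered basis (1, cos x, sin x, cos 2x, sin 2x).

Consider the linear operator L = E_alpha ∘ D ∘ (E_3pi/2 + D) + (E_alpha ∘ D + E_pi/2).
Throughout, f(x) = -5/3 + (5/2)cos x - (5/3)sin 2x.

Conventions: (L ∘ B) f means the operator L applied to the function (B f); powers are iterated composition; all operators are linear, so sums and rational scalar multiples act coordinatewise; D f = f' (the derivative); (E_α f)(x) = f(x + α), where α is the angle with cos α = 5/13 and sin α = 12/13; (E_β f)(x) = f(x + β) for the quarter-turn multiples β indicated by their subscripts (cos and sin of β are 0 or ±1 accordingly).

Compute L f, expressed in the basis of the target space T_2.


E_3pi/2 f = -5/3 + (5/2)sin x + (5/3)sin 2x
D f = -(5/2)sin x - (10/3)cos 2x
(E_3pi/2 + D) f = -5/3 - (10/3)cos 2x + (5/3)sin 2x
D (E_3pi/2 + D) f = (10/3)cos 2x + (20/3)sin 2x
E_alpha D (E_3pi/2 + D) f = (1210/507)cos 2x - (3580/507)sin 2x
D f = -(5/2)sin x - (10/3)cos 2x
E_alpha D f = -(30/13)cos x - (25/26)sin x + (1190/507)cos 2x + (400/169)sin 2x
E_pi/2 f = -5/3 - (5/2)sin x + (5/3)sin 2x
(E_alpha ∘ D + E_pi/2) f = -5/3 - (30/13)cos x - (45/13)sin x + (1190/507)cos 2x + (2045/507)sin 2x
(E_alpha ∘ D ∘ (E_3pi/2 + D) + (E_alpha ∘ D + E_pi/2)) f = -5/3 - (30/13)cos x - (45/13)sin x + (800/169)cos 2x - (1535/507)sin 2x

the image equals g(x) = -5/3 - (30/13)cos x - (45/13)sin x + (800/169)cos 2x - (1535/507)sin 2x


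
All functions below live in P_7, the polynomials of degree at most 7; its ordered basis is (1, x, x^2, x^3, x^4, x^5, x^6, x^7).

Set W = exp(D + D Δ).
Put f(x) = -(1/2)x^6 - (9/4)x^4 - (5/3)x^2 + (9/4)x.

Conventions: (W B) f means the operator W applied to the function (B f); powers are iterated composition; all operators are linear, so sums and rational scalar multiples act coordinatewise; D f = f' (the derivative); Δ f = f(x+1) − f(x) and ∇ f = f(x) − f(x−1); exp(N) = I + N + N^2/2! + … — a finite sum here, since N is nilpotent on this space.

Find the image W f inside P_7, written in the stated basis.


order-1 term: -3x^5 - 15x^4 - 39x^3 - 57x^2 - (136/3)x - 157/12
order-2 term: -(15/2)x^4 - 60x^3 - (387/2)x^2 - 294x - 527/3
order-3 term: -10x^3 - 90x^2 - 279x - 297
order-4 term: -(15/2)x^2 - 60x - 489/4
order-5 term: -3x - 15
order-6 term: -1/2
the series for exp(D + D Δ) f terminates at order 6
exp(D + D Δ) f = -(1/2)x^6 - 3x^5 - (99/4)x^4 - 109x^3 - (1049/3)x^2 - (8149/12)x - 1247/2

the result is g(x) = -(1/2)x^6 - 3x^5 - (99/4)x^4 - 109x^3 - (1049/3)x^2 - (8149/12)x - 1247/2


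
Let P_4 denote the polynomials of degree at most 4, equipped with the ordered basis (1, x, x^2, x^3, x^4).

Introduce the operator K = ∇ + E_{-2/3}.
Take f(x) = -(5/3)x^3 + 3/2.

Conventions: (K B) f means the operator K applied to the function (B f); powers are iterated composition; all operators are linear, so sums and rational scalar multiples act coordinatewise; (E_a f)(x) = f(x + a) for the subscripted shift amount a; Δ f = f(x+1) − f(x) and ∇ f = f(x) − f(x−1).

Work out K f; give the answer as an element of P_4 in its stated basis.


the image equals g(x) = -(5/3)x^3 - (5/3)x^2 + (25/9)x + 53/162

∇ f = -5x^2 + 5x - 5/3
E_{-2/3} f = -(5/3)x^3 + (10/3)x^2 - (20/9)x + 323/162
(∇ + E_{-2/3}) f = -(5/3)x^3 - (5/3)x^2 + (25/9)x + 53/162


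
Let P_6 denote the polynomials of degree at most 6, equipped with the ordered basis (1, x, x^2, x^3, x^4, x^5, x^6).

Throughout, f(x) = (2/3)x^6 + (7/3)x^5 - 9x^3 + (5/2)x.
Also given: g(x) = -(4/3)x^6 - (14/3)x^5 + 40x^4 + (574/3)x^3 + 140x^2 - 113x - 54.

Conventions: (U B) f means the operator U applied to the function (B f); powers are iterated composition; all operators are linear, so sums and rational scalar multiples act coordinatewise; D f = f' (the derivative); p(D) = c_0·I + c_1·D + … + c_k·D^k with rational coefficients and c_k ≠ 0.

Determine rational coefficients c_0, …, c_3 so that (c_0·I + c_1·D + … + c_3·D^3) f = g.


D^0 f = (2/3)x^6 + (7/3)x^5 - 9x^3 + (5/2)x
D^1 f = 4x^5 + (35/3)x^4 - 27x^2 + 5/2
D^2 f = 20x^4 + (140/3)x^3 - 54x
D^3 f = 80x^3 + 140x^2 - 54
matching coefficients of g against c_0 f + c_1 Df + … from the top degree down determines the c_i
solution: c_0 = -2, c_1 = 0, c_2 = 2, c_3 = 1

c_0 = -2, c_1 = 0, c_2 = 2, c_3 = 1


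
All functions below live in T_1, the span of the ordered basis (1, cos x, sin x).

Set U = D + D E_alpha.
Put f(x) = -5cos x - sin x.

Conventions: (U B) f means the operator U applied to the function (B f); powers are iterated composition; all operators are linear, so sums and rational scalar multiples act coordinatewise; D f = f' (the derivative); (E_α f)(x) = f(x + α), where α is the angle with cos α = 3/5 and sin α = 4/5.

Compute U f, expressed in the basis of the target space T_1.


g(x) = (12/5)cos x + (44/5)sin x

D f = -cos x + 5sin x
E_alpha f = -(19/5)cos x + (17/5)sin x
D E_alpha f = (17/5)cos x + (19/5)sin x
(D + D E_alpha) f = (12/5)cos x + (44/5)sin x


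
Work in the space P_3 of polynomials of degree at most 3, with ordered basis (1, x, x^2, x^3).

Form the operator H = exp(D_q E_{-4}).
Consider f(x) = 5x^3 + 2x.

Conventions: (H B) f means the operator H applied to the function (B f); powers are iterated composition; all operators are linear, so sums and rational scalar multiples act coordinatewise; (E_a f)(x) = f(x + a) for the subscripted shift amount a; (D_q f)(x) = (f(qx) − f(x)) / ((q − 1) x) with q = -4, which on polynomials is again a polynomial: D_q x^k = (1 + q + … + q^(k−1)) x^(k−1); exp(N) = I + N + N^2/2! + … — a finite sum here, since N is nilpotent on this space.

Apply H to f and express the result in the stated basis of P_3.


order-1 term: 65x^2 + 180x + 242
order-2 term: -(195/2)x - 170
order-3 term: -65/2
the series for exp(D_q E_{-4}) f terminates at order 3
exp(D_q E_{-4}) f = 5x^3 + 65x^2 + (169/2)x + 79/2

the image equals g(x) = 5x^3 + 65x^2 + (169/2)x + 79/2


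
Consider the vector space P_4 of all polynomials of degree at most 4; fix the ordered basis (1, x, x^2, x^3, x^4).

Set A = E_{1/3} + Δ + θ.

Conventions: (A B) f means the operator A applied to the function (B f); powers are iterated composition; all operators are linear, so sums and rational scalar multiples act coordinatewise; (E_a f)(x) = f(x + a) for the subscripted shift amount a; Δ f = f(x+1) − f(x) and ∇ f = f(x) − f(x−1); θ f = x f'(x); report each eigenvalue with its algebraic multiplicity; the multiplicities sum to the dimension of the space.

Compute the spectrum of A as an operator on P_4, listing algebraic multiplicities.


λ = 1 (multiplicity 1), λ = 2 (multiplicity 1), λ = 3 (multiplicity 1), λ = 4 (multiplicity 1), λ = 5 (multiplicity 1)

image of 1: 1
image of x: 2x + 4/3
image of x^2: 3x^2 + (8/3)x + 10/9
image of x^3: 4x^3 + 4x^2 + (10/3)x + 28/27
image of x^4: 5x^4 + (16/3)x^3 + (20/3)x^2 + (112/27)x + 82/81
the matrix is upper triangular; its diagonal is (1, 2, 3, 4, 5)
for a triangular matrix the eigenvalues are the diagonal entries, with algebraic multiplicity their repetition count


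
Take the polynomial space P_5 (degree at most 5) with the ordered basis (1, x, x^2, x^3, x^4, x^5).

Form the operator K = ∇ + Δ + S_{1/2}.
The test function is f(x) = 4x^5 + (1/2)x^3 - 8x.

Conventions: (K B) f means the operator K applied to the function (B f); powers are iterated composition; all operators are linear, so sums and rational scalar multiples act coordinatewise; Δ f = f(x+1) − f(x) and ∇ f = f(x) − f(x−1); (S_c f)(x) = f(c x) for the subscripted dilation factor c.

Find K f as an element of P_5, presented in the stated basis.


the image equals g(x) = (1/8)x^5 + 40x^4 + (1/16)x^3 + 83x^2 - 4x - 7

∇ f = 20x^4 - 40x^3 + (83/2)x^2 - (43/2)x - 7/2
Δ f = 20x^4 + 40x^3 + (83/2)x^2 + (43/2)x - 7/2
S_{1/2} f = (1/8)x^5 + (1/16)x^3 - 4x
(∇ + Δ + S_{1/2}) f = (1/8)x^5 + 40x^4 + (1/16)x^3 + 83x^2 - 4x - 7


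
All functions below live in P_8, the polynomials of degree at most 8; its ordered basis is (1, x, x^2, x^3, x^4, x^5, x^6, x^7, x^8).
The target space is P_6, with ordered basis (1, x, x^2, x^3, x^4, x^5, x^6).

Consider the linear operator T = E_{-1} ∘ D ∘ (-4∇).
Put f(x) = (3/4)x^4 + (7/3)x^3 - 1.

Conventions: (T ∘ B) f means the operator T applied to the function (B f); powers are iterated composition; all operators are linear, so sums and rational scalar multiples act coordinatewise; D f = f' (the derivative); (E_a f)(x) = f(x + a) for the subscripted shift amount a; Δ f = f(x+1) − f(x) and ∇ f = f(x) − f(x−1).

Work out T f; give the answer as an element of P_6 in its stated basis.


∇ f = 3x^3 + (5/2)x^2 - 4x + 19/12
(-4∇) f = -12x^3 - 10x^2 + 16x - 19/3
D (-4∇) f = -36x^2 - 20x + 16
E_{-1} D (-4∇) f = -36x^2 + 52x

the image equals g(x) = -36x^2 + 52x


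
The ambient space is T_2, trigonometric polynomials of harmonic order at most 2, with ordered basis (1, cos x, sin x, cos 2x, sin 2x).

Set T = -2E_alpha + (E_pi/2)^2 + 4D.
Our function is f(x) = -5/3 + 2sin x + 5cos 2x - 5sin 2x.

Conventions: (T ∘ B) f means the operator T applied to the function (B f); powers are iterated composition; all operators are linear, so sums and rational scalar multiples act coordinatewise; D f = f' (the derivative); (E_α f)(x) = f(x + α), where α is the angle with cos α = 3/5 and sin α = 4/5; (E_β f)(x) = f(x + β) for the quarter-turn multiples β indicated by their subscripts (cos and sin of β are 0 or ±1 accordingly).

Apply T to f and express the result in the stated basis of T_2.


the result is g(x) = 5/3 + (24/5)cos x - (22/5)sin x - (113/5)cos 2x - (191/5)sin 2x

E_alpha f = -5/3 + (8/5)cos x + (6/5)sin x - (31/5)cos 2x - (17/5)sin 2x
(-2E_alpha) f = 10/3 - (16/5)cos x - (12/5)sin x + (62/5)cos 2x + (34/5)sin 2x
E_pi/2 f = -5/3 + 2cos x - 5cos 2x + 5sin 2x
E_pi/2 E_pi/2 f = -5/3 - 2sin x + 5cos 2x - 5sin 2x
D f = 2cos x - 10cos 2x - 10sin 2x
(4D) f = 8cos x - 40cos 2x - 40sin 2x
(-2E_alpha + (E_pi/2)^2 + 4D) f = 5/3 + (24/5)cos x - (22/5)sin x - (113/5)cos 2x - (191/5)sin 2x


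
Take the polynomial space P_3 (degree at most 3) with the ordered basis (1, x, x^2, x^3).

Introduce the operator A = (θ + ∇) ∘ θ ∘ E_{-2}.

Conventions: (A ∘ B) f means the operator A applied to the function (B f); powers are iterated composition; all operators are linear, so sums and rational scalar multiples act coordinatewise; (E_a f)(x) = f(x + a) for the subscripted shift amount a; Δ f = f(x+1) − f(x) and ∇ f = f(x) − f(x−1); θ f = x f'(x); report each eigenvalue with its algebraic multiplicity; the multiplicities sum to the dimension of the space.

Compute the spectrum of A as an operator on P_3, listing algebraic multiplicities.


λ = 0 (multiplicity 1), λ = 1 (multiplicity 1), λ = 4 (multiplicity 1), λ = 9 (multiplicity 1)

image of 1: 0
image of x: x + 1
image of x^2: 4x^2 - 6
image of x^3: 9x^3 - 15x^2 - 21x + 27
the matrix is upper triangular; its diagonal is (0, 1, 4, 9)
for a triangular matrix the eigenvalues are the diagonal entries, with algebraic multiplicity their repetition count


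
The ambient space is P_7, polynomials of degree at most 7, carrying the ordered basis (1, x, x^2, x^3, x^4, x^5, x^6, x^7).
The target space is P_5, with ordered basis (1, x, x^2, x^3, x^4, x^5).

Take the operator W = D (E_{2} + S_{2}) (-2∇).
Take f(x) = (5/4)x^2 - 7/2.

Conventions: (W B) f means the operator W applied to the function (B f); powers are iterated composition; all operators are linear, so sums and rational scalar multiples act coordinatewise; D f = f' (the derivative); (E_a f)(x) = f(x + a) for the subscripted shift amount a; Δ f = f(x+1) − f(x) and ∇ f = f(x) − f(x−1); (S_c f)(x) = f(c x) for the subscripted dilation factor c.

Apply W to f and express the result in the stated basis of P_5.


the image equals g(x) = -15

∇ f = (5/2)x - 5/4
(-2∇) f = -5x + 5/2
E_{2} (-2∇) f = -5x - 15/2
S_{2} (-2∇) f = -10x + 5/2
(E_{2} + S_{2}) (-2∇) f = -15x - 5
D (E_{2} + S_{2}) (-2∇) f = -15


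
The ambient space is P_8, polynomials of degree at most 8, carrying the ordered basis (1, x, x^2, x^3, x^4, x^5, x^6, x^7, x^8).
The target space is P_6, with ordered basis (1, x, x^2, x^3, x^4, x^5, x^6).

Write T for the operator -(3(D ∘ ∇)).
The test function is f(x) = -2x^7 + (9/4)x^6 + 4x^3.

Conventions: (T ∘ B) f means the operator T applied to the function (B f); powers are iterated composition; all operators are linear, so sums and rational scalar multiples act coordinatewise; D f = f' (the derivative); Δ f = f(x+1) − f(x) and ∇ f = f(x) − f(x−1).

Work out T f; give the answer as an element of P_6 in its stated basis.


the image equals g(x) = 252x^5 - (1665/2)x^4 + 1245x^3 - 1035x^2 + (765/2)x - 93/2

∇ f = -14x^6 + (111/2)x^5 - (415/4)x^4 + 115x^3 - (255/4)x^2 + (31/2)x - 1/4
D ∇ f = -84x^5 + (555/2)x^4 - 415x^3 + 345x^2 - (255/2)x + 31/2
(3(D ∘ ∇)) f = -252x^5 + (1665/2)x^4 - 1245x^3 + 1035x^2 - (765/2)x + 93/2
(-(3(D ∘ ∇))) f = 252x^5 - (1665/2)x^4 + 1245x^3 - 1035x^2 + (765/2)x - 93/2


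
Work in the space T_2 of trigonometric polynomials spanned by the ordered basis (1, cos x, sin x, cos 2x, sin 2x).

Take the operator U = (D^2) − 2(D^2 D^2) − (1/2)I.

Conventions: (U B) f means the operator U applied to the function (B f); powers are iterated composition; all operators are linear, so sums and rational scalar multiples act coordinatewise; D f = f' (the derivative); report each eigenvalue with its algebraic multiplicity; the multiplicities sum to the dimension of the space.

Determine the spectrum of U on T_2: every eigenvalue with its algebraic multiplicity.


λ = -73/2 (multiplicity 2), λ = -7/2 (multiplicity 2), λ = -1/2 (multiplicity 1)

image of 1: -1/2
image of cos x: -(7/2)cos x
image of sin x: -(7/2)sin x
image of cos 2x: -(73/2)cos 2x
image of sin 2x: -(73/2)sin 2x
the matrix is diagonal; its diagonal is (-1/2, -7/2, -7/2, -73/2, -73/2)
for a triangular matrix the eigenvalues are the diagonal entries, with algebraic multiplicity their repetition count


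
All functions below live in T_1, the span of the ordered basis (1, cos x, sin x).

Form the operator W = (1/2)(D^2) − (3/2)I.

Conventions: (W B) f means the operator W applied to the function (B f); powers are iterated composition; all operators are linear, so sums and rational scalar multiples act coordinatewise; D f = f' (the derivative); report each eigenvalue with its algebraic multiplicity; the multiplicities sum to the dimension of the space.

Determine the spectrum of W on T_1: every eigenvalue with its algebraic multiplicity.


λ = -2 (multiplicity 2), λ = -3/2 (multiplicity 1)

image of 1: -3/2
image of cos x: -2cos x
image of sin x: -2sin x
the matrix is diagonal; its diagonal is (-3/2, -2, -2)
for a triangular matrix the eigenvalues are the diagonal entries, with algebraic multiplicity their repetition count


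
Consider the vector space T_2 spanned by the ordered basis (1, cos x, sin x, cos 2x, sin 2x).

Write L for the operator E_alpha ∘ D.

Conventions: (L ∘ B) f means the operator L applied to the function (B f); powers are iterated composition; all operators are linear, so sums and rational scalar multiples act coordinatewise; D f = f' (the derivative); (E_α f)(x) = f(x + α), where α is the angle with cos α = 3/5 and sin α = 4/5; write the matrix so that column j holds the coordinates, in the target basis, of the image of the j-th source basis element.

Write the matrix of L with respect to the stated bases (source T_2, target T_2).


image of 1: 0
image of cos x: -(4/5)cos x - (3/5)sin x
image of sin x: (3/5)cos x - (4/5)sin x
image of cos 2x: -(48/25)cos 2x + (14/25)sin 2x
image of sin 2x: -(14/25)cos 2x - (48/25)sin 2x
each image's coordinates form column j of the matrix

the matrix is [[0, 0, 0, 0, 0]; [0, -4/5, 3/5, 0, 0]; [0, -3/5, -4/5, 0, 0]; [0, 0, 0, -48/25, -14/25]; [0, 0, 0, 14/25, -48/25]] (rows listed top to bottom)


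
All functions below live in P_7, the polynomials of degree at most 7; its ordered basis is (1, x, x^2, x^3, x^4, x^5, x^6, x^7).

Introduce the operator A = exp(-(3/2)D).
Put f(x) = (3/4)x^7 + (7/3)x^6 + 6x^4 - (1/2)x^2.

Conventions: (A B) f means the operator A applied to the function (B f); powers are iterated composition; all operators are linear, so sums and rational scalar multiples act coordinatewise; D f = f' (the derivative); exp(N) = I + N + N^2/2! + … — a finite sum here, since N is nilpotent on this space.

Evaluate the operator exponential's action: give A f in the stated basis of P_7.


order-1 term: -(63/8)x^6 - 21x^5 - 36x^3 + (3/2)x
order-2 term: (567/16)x^5 + (315/4)x^4 + 81x^2 - 9/8
order-3 term: -(2835/32)x^4 - (315/2)x^3 - 81x
order-4 term: (8505/64)x^3 + (2835/16)x^2 + 243/8
order-5 term: -(15309/128)x^2 - (1701/16)x
order-6 term: (15309/256)x + 1701/64
order-7 term: -6561/512
the series for exp(-(3/2)D) f terminates at order 7
exp(-(3/2)D) f = (3/4)x^7 - (133/24)x^6 + (231/16)x^5 - (123/32)x^4 - (3879/64)x^3 + (17675/128)x^2 - (32259/256)x + 22023/512

g(x) = (3/4)x^7 - (133/24)x^6 + (231/16)x^5 - (123/32)x^4 - (3879/64)x^3 + (17675/128)x^2 - (32259/256)x + 22023/512


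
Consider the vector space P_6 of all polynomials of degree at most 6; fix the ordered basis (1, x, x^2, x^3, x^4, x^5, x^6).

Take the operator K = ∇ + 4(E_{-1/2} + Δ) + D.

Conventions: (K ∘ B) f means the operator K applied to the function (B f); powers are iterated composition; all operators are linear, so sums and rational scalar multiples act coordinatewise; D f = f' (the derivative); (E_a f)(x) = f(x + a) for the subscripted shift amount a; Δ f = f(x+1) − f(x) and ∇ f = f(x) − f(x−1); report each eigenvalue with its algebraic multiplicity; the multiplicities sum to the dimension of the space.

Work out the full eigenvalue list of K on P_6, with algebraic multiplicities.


λ = 4 (multiplicity 7)

image of 1: 4
image of x: 4x + 4
image of x^2: 4x^2 + 8x + 4
image of x^3: 4x^3 + 12x^2 + 12x + 9/2
image of x^4: 4x^4 + 16x^3 + 24x^2 + 18x + 13/4
image of x^5: 4x^5 + 20x^4 + 40x^3 + 45x^2 + (65/4)x + 39/8
image of x^6: 4x^6 + 24x^5 + 60x^4 + 90x^3 + (195/4)x^2 + (117/4)x + 49/16
the matrix is upper triangular; its diagonal is (4, 4, 4, 4, 4, 4, 4)
for a triangular matrix the eigenvalues are the diagonal entries, with algebraic multiplicity their repetition count


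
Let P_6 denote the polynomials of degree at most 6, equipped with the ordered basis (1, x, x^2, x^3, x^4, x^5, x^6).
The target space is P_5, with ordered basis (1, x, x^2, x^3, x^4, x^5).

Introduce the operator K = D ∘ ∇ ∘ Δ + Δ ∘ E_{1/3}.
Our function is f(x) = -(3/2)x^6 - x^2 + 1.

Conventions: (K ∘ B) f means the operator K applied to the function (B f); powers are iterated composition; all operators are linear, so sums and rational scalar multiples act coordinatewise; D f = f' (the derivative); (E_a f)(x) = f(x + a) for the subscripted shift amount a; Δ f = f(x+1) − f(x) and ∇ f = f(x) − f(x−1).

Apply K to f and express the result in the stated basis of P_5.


g(x) = -9x^5 - (75/2)x^4 - 250x^3 - (425/6)x^2 - (1169/9)x - 545/54

Δ f = -9x^5 - (45/2)x^4 - 30x^3 - (45/2)x^2 - 11x - 5/2
∇ Δ f = -45x^4 - 45x^2 - 5
D ∇ Δ f = -180x^3 - 90x
E_{1/3} f = -(3/2)x^6 - 3x^5 - (5/2)x^4 - (10/9)x^3 - (23/18)x^2 - (19/27)x + 431/486
Δ E_{1/3} f = -9x^5 - (75/2)x^4 - 70x^3 - (425/6)x^2 - (359/9)x - 545/54
(D ∘ ∇ ∘ Δ + Δ ∘ E_{1/3}) f = -9x^5 - (75/2)x^4 - 250x^3 - (425/6)x^2 - (1169/9)x - 545/54


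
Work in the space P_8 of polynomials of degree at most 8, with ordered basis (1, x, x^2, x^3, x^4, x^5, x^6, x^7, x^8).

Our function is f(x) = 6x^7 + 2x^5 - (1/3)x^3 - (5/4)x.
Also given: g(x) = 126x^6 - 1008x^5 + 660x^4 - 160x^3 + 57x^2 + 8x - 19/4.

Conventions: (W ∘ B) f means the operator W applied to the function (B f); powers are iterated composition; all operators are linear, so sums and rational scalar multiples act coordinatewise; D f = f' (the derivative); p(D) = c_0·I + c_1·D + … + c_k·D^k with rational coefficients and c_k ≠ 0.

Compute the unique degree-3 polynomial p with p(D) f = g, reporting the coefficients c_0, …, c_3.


p(D) = 3·D − 4·D^2 + (1/2)·D^3, i.e. c_0 = 0, c_1 = 3, c_2 = -4, c_3 = 1/2

D^0 f = 6x^7 + 2x^5 - (1/3)x^3 - (5/4)x
D^1 f = 42x^6 + 10x^4 - x^2 - 5/4
D^2 f = 252x^5 + 40x^3 - 2x
D^3 f = 1260x^4 + 120x^2 - 2
matching coefficients of g against c_0 f + c_1 Df + … from the top degree down determines the c_i
solution: c_0 = 0, c_1 = 3, c_2 = -4, c_3 = 1/2


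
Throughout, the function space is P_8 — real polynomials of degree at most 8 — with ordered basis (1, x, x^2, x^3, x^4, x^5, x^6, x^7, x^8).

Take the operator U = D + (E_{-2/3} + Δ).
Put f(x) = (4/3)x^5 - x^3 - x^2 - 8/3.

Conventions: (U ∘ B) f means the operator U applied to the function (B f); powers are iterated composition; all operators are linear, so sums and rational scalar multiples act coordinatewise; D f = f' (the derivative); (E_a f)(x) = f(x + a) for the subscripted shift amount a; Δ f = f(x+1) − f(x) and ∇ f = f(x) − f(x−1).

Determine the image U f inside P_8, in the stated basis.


D f = (20/3)x^4 - 3x^2 - 2x
E_{-2/3} f = (4/3)x^5 - (40/9)x^4 + (133/27)x^3 - (239/81)x^2 + (320/243)x - 2180/729
Δ f = (20/3)x^4 + (40/3)x^3 + (31/3)x^2 + (5/3)x - 2/3
(E_{-2/3} + Δ) f = (4/3)x^5 + (20/9)x^4 + (493/27)x^3 + (598/81)x^2 + (725/243)x - 2666/729
(D + (E_{-2/3} + Δ)) f = (4/3)x^5 + (80/9)x^4 + (493/27)x^3 + (355/81)x^2 + (239/243)x - 2666/729

g(x) = (4/3)x^5 + (80/9)x^4 + (493/27)x^3 + (355/81)x^2 + (239/243)x - 2666/729


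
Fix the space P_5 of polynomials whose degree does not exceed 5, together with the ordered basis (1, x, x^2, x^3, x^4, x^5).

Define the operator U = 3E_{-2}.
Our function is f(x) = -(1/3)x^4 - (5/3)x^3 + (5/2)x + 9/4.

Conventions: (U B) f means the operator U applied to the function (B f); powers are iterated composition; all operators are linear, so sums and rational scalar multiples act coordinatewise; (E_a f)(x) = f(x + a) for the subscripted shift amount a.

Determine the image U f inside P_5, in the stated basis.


the result is g(x) = -x^4 + 3x^3 + 6x^2 - (41/2)x + 63/4

E_{-2} f = -(1/3)x^4 + x^3 + 2x^2 - (41/6)x + 21/4
(3E_{-2}) f = -x^4 + 3x^3 + 6x^2 - (41/2)x + 63/4


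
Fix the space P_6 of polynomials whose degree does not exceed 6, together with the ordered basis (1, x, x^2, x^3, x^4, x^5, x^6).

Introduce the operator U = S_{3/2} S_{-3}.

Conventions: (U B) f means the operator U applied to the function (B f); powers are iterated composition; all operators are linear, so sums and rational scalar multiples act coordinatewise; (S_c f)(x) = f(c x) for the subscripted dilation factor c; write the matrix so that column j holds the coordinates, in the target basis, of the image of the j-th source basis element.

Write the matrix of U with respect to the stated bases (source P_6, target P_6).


image of 1: 1
image of x: -(9/2)x
image of x^2: (81/4)x^2
image of x^3: -(729/8)x^3
image of x^4: (6561/16)x^4
image of x^5: -(59049/32)x^5
image of x^6: (531441/64)x^6
each image's coordinates form column j of the matrix

the matrix is [[1, 0, 0, 0, 0, 0, 0]; [0, -9/2, 0, 0, 0, 0, 0]; [0, 0, 81/4, 0, 0, 0, 0]; [0, 0, 0, -729/8, 0, 0, 0]; [0, 0, 0, 0, 6561/16, 0, 0]; [0, 0, 0, 0, 0, -59049/32, 0]; [0, 0, 0, 0, 0, 0, 531441/64]] (rows listed top to bottom)


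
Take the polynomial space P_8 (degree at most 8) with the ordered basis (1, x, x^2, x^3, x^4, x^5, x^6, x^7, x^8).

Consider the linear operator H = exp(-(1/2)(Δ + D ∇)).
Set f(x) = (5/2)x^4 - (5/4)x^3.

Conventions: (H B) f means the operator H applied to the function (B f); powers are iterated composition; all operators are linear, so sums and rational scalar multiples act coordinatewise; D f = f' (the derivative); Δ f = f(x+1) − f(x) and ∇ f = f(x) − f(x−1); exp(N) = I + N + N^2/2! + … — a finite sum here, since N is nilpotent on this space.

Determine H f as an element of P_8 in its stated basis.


order-1 term: -5x^3 - (165/8)x^2 + (125/8)x - 15/2
order-2 term: (15/4)x^2 + (345/16)x + 145/16
order-3 term: -(5/4)x - 175/32
order-4 term: 5/32
the series for exp(-(1/2)(Δ + D ∇)) f terminates at order 4
exp(-(1/2)(Δ + D ∇)) f = (5/2)x^4 - (25/4)x^3 - (135/8)x^2 + (575/16)x - 15/4

the result is g(x) = (5/2)x^4 - (25/4)x^3 - (135/8)x^2 + (575/16)x - 15/4


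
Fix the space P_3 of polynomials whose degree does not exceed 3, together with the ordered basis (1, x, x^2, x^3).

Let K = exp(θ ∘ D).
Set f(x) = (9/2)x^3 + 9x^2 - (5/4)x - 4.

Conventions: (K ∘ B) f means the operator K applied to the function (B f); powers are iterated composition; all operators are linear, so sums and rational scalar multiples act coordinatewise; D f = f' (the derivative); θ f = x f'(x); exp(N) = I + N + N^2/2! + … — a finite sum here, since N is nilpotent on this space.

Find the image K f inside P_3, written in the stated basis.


g(x) = (9/2)x^3 + 36x^2 + (175/4)x - 4

order-1 term: 27x^2 + 18x
order-2 term: 27x
the series for exp(θ ∘ D) f terminates at order 2
exp(θ ∘ D) f = (9/2)x^3 + 36x^2 + (175/4)x - 4


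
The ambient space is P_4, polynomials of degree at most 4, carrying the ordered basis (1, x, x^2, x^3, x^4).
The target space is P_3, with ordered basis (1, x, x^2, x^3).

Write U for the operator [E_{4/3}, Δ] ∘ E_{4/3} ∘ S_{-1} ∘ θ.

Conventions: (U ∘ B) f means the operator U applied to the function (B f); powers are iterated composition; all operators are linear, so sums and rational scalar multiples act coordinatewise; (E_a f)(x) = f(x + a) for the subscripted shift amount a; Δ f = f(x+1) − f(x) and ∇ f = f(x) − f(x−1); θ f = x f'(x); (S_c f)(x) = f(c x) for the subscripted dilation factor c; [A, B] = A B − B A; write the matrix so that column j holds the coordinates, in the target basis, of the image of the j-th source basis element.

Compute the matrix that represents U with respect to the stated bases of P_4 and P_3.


the matrix is [[0, 0, 0, 0, 0]; [0, 0, 0, 0, 0]; [0, 0, 0, 0, 0]; [0, 0, 0, 0, 0]] (rows listed top to bottom)

image of 1: 0
image of x: 0
image of x^2: 0
image of x^3: 0
image of x^4: 0
each image's coordinates form column j of the matrix


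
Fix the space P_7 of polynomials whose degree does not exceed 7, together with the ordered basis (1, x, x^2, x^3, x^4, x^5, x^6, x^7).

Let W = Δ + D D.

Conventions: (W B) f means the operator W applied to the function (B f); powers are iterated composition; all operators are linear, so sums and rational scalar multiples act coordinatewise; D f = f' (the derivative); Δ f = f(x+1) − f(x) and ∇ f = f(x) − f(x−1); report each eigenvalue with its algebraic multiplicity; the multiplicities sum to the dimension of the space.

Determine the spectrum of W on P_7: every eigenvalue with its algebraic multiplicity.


λ = 0 (multiplicity 8)

image of 1: 0
image of x: 1
image of x^2: 2x + 3
image of x^3: 3x^2 + 9x + 1
image of x^4: 4x^3 + 18x^2 + 4x + 1
image of x^5: 5x^4 + 30x^3 + 10x^2 + 5x + 1
image of x^6: 6x^5 + 45x^4 + 20x^3 + 15x^2 + 6x + 1
image of x^7: 7x^6 + 63x^5 + 35x^4 + 35x^3 + 21x^2 + 7x + 1
the matrix is upper triangular; its diagonal is (0, 0, 0, 0, 0, 0, 0, 0)
for a triangular matrix the eigenvalues are the diagonal entries, with algebraic multiplicity their repetition count
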